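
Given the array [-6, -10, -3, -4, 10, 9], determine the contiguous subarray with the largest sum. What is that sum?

Using Kadane's algorithm on [-6, -10, -3, -4, 10, 9]:

Scanning through the array:
Position 1 (value -10): max_ending_here = -10, max_so_far = -6
Position 2 (value -3): max_ending_here = -3, max_so_far = -3
Position 3 (value -4): max_ending_here = -4, max_so_far = -3
Position 4 (value 10): max_ending_here = 10, max_so_far = 10
Position 5 (value 9): max_ending_here = 19, max_so_far = 19

Maximum subarray: [10, 9]
Maximum sum: 19

The maximum subarray is [10, 9] with sum 19. This subarray runs from index 4 to index 5.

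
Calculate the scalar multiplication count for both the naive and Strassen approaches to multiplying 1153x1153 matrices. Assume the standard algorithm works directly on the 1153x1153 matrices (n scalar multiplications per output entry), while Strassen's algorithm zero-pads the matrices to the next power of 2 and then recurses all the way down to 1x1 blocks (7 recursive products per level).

Matrix multiplication for 1153x1153 matrices:

Strassen's algorithm requires power-of-2 dimensions. Pad 1153x1153 to 2048x2048 (next power of 2).

Standard algorithm: 1153^3 = 1532808577 multiplications
Strassen's algorithm: 7^(log2(2048)) = 7^11 = 1977326743 multiplications
Difference: 1532808577 - 1977326743 = -444518166 (Strassen uses MORE here due to padding overhead — for small or just-over-power-of-2 n, padding can outweigh the per-level savings)

Standard: 1532808577 multiplications (1153^3). Strassen: 1977326743 multiplications (7^11, after padding to 2048x2048). Strassen reduces 8 recursive multiplications to 7 at each level.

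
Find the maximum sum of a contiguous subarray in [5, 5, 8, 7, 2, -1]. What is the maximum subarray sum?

Using Kadane's algorithm on [5, 5, 8, 7, 2, -1]:

Scanning through the array:
Position 1 (value 5): max_ending_here = 10, max_so_far = 10
Position 2 (value 8): max_ending_here = 18, max_so_far = 18
Position 3 (value 7): max_ending_here = 25, max_so_far = 25
Position 4 (value 2): max_ending_here = 27, max_so_far = 27
Position 5 (value -1): max_ending_here = 26, max_so_far = 27

Maximum subarray: [5, 5, 8, 7, 2]
Maximum sum: 27

The maximum subarray is [5, 5, 8, 7, 2] with sum 27. This subarray runs from index 0 to index 4.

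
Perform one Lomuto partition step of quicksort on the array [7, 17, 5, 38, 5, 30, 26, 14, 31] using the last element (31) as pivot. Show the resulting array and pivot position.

Lomuto partition with pivot = 31:

Initial array: [7, 17, 5, 38, 5, 30, 26, 14, 31]

arr[0]=7 <= 31: swap with position 0, array becomes [7, 17, 5, 38, 5, 30, 26, 14, 31]
arr[1]=17 <= 31: swap with position 1, array becomes [7, 17, 5, 38, 5, 30, 26, 14, 31]
arr[2]=5 <= 31: swap with position 2, array becomes [7, 17, 5, 38, 5, 30, 26, 14, 31]
arr[3]=38 > 31: no swap
arr[4]=5 <= 31: swap with position 3, array becomes [7, 17, 5, 5, 38, 30, 26, 14, 31]
arr[5]=30 <= 31: swap with position 4, array becomes [7, 17, 5, 5, 30, 38, 26, 14, 31]
arr[6]=26 <= 31: swap with position 5, array becomes [7, 17, 5, 5, 30, 26, 38, 14, 31]
arr[7]=14 <= 31: swap with position 6, array becomes [7, 17, 5, 5, 30, 26, 14, 38, 31]

Place pivot at position 7: [7, 17, 5, 5, 30, 26, 14, 31, 38]
Pivot position: 7

After partitioning with pivot 31, the array becomes [7, 17, 5, 5, 30, 26, 14, 31, 38]. The pivot is placed at index 7. All elements to the left of the pivot are <= 31, and all elements to the right are > 31.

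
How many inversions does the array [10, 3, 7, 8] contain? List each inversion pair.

Finding inversions in [10, 3, 7, 8]:

(0, 1): arr[0]=10 > arr[1]=3
(0, 2): arr[0]=10 > arr[2]=7
(0, 3): arr[0]=10 > arr[3]=8

Total inversions: 3

The array has 3 inversion(s): (0,1), (0,2), (0,3). Each pair (i,j) satisfies i < j and arr[i] > arr[j].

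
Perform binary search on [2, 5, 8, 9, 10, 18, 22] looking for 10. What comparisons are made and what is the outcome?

Binary search for 10 in [2, 5, 8, 9, 10, 18, 22]:

lo=0, hi=6, mid=3, arr[mid]=9 -> 9 < 10, search right half
lo=4, hi=6, mid=5, arr[mid]=18 -> 18 > 10, search left half
lo=4, hi=4, mid=4, arr[mid]=10 -> Found target at index 4!

Binary search finds 10 at index 4 after 3 comparisons. The search repeatedly halves the search space by comparing with the middle element.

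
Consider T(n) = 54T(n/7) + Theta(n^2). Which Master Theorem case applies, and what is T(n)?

Master Theorem for T(n) = 54T(n/7) + O(n^2):

a = 54, b = 7, c = 2
log_b(a) = log_7(54) = 2.0499

Case 1: c = 2 < log_7(54) = 2.0499
T(n) = O(n^(log_7 54))

For T(n) = 54T(n/7) + O(n^2): log_7(54) = 2.0499. This is Case 1 of the Master Theorem (c < log_b(a), work dominated by leaves), giving O(n^(log_7 54)).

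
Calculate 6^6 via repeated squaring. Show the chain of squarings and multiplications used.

Computing 6^6 by squaring (build up from 6^1; each line after the first costs one multiplication):

6^1 = 6
6^2 = (6^1)^2 = 6^2 = 36
6^3 = 6 * 6^2 = 6 * 36 = 216
6^6 = (6^3)^2 = 216^2 = 46656

Result: 46656
Multiplications needed: 3 (3 lines after 6^1)

6^6 = 46656. Using exponentiation by squaring, this requires 3 multiplications. The key idea: if the exponent is even, square the half-power; if odd, multiply by the base once.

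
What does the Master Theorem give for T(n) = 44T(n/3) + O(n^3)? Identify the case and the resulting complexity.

Master Theorem for T(n) = 44T(n/3) + O(n^3):

a = 44, b = 3, c = 3
log_b(a) = log_3(44) = 3.4445

Case 1: c = 3 < log_3(44) = 3.4445
T(n) = O(n^(log_3 44))

For T(n) = 44T(n/3) + O(n^3): log_3(44) = 3.4445. This is Case 1 of the Master Theorem (c < log_b(a), work dominated by leaves), giving O(n^(log_3 44)).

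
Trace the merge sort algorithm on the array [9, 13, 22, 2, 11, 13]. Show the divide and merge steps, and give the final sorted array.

Merge sort trace:

Split: [9, 13, 22, 2, 11, 13] -> [9, 13, 22] and [2, 11, 13]
  Split: [9, 13, 22] -> [9] and [13, 22]
    Split: [13, 22] -> [13] and [22]
    Merge: [13] + [22] -> [13, 22]
  Merge: [9] + [13, 22] -> [9, 13, 22]
  Split: [2, 11, 13] -> [2] and [11, 13]
    Split: [11, 13] -> [11] and [13]
    Merge: [11] + [13] -> [11, 13]
  Merge: [2] + [11, 13] -> [2, 11, 13]
Merge: [9, 13, 22] + [2, 11, 13] -> [2, 9, 11, 13, 13, 22]

Final sorted array: [2, 9, 11, 13, 13, 22]

The merge sort proceeds by recursively splitting the array and merging sorted halves.
After all merges, the sorted array is [2, 9, 11, 13, 13, 22].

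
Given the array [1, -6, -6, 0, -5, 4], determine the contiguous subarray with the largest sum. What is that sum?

Using Kadane's algorithm on [1, -6, -6, 0, -5, 4]:

Scanning through the array:
Position 1 (value -6): max_ending_here = -5, max_so_far = 1
Position 2 (value -6): max_ending_here = -6, max_so_far = 1
Position 3 (value 0): max_ending_here = 0, max_so_far = 1
Position 4 (value -5): max_ending_here = -5, max_so_far = 1
Position 5 (value 4): max_ending_here = 4, max_so_far = 4

Maximum subarray: [4]
Maximum sum: 4

The maximum subarray is [4] with sum 4. This subarray runs from index 5 to index 5.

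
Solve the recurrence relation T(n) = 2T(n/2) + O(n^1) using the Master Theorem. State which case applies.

Master Theorem for T(n) = 2T(n/2) + O(n^1):

a = 2, b = 2, c = 1
log_b(a) = log_2(2) = 1.0000

Case 2: c = 1 = log_2(2) = 1.0000
T(n) = O(n^1 log n) = O(n log n)

For T(n) = 2T(n/2) + O(n^1): log_2(2) = 1.0000. This is Case 2 of the Master Theorem (c = log_b(a), equal work at all levels), giving O(n log n).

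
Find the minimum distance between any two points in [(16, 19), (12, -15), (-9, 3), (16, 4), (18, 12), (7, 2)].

Computing all pairwise distances among 6 points:

d((16, 19), (12, -15)) = 34.2345
d((16, 19), (-9, 3)) = 29.6816
d((16, 19), (16, 4)) = 15.0
d((16, 19), (18, 12)) = 7.2801 <-- minimum
d((16, 19), (7, 2)) = 19.2354
d((12, -15), (-9, 3)) = 27.6586
d((12, -15), (16, 4)) = 19.4165
d((12, -15), (18, 12)) = 27.6586
d((12, -15), (7, 2)) = 17.72
d((-9, 3), (16, 4)) = 25.02
d((-9, 3), (18, 12)) = 28.4605
d((-9, 3), (7, 2)) = 16.0312
d((16, 4), (18, 12)) = 8.2462
d((16, 4), (7, 2)) = 9.2195
d((18, 12), (7, 2)) = 14.8661

Closest pair: (16, 19) and (18, 12) with distance 7.2801

The closest pair is (16, 19) and (18, 12) with Euclidean distance 7.2801. For 6 points, brute-force pairwise comparison is shown above. For large n, the divide-and-conquer algorithm (sort by x, recurse on halves, check the dividing strip) achieves O(n log n).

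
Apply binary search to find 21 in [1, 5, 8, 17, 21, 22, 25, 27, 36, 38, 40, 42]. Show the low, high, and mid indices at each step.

Binary search for 21 in [1, 5, 8, 17, 21, 22, 25, 27, 36, 38, 40, 42]:

lo=0, hi=11, mid=5, arr[mid]=22 -> 22 > 21, search left half
lo=0, hi=4, mid=2, arr[mid]=8 -> 8 < 21, search right half
lo=3, hi=4, mid=3, arr[mid]=17 -> 17 < 21, search right half
lo=4, hi=4, mid=4, arr[mid]=21 -> Found target at index 4!

Binary search finds 21 at index 4 after 4 comparisons. The search repeatedly halves the search space by comparing with the middle element.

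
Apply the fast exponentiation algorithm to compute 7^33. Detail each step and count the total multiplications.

Computing 7^33 by squaring (build up from 7^1; each line after the first costs one multiplication):

7^1 = 7
7^2 = (7^1)^2 = 7^2 = 49
7^4 = (7^2)^2 = 49^2 = 2401
7^8 = (7^4)^2 = 2401^2 = 5764801
7^16 = (7^8)^2 = 5764801^2 = 33232930569601
7^32 = (7^16)^2 = 33232930569601^2 = 1104427674243920646305299201
7^33 = 7 * 7^32 = 7 * 1104427674243920646305299201 = 7730993719707444524137094407

Result: 7730993719707444524137094407
Multiplications needed: 6 (6 lines after 7^1)

7^33 = 7730993719707444524137094407. Using exponentiation by squaring, this requires 6 multiplications. The key idea: if the exponent is even, square the half-power; if odd, multiply by the base once.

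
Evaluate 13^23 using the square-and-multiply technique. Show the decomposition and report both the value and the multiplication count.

Computing 13^23 by squaring (build up from 13^1; each line after the first costs one multiplication):

13^1 = 13
13^2 = (13^1)^2 = 13^2 = 169
13^4 = (13^2)^2 = 169^2 = 28561
13^5 = 13 * 13^4 = 13 * 28561 = 371293
13^10 = (13^5)^2 = 371293^2 = 137858491849
13^11 = 13 * 13^10 = 13 * 137858491849 = 1792160394037
13^22 = (13^11)^2 = 1792160394037^2 = 3211838877954855105157369
13^23 = 13 * 13^22 = 13 * 3211838877954855105157369 = 41753905413413116367045797

Result: 41753905413413116367045797
Multiplications needed: 7 (7 lines after 13^1)

13^23 = 41753905413413116367045797. Using exponentiation by squaring, this requires 7 multiplications. The key idea: if the exponent is even, square the half-power; if odd, multiply by the base once.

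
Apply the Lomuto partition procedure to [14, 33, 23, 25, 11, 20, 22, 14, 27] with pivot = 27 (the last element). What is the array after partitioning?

Lomuto partition with pivot = 27:

Initial array: [14, 33, 23, 25, 11, 20, 22, 14, 27]

arr[0]=14 <= 27: swap with position 0, array becomes [14, 33, 23, 25, 11, 20, 22, 14, 27]
arr[1]=33 > 27: no swap
arr[2]=23 <= 27: swap with position 1, array becomes [14, 23, 33, 25, 11, 20, 22, 14, 27]
arr[3]=25 <= 27: swap with position 2, array becomes [14, 23, 25, 33, 11, 20, 22, 14, 27]
arr[4]=11 <= 27: swap with position 3, array becomes [14, 23, 25, 11, 33, 20, 22, 14, 27]
arr[5]=20 <= 27: swap with position 4, array becomes [14, 23, 25, 11, 20, 33, 22, 14, 27]
arr[6]=22 <= 27: swap with position 5, array becomes [14, 23, 25, 11, 20, 22, 33, 14, 27]
arr[7]=14 <= 27: swap with position 6, array becomes [14, 23, 25, 11, 20, 22, 14, 33, 27]

Place pivot at position 7: [14, 23, 25, 11, 20, 22, 14, 27, 33]
Pivot position: 7

After partitioning with pivot 27, the array becomes [14, 23, 25, 11, 20, 22, 14, 27, 33]. The pivot is placed at index 7. All elements to the left of the pivot are <= 27, and all elements to the right are > 27.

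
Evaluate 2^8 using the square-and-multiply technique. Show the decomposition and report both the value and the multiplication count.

Computing 2^8 by squaring (build up from 2^1; each line after the first costs one multiplication):

2^1 = 2
2^2 = (2^1)^2 = 2^2 = 4
2^4 = (2^2)^2 = 4^2 = 16
2^8 = (2^4)^2 = 16^2 = 256

Result: 256
Multiplications needed: 3 (3 lines after 2^1)

2^8 = 256. Using exponentiation by squaring, this requires 3 multiplications. The key idea: if the exponent is even, square the half-power; if odd, multiply by the base once.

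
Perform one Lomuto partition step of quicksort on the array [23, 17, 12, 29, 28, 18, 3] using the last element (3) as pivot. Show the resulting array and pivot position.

Lomuto partition with pivot = 3:

Initial array: [23, 17, 12, 29, 28, 18, 3]

arr[0]=23 > 3: no swap
arr[1]=17 > 3: no swap
arr[2]=12 > 3: no swap
arr[3]=29 > 3: no swap
arr[4]=28 > 3: no swap
arr[5]=18 > 3: no swap

Place pivot at position 0: [3, 17, 12, 29, 28, 18, 23]
Pivot position: 0

After partitioning with pivot 3, the array becomes [3, 17, 12, 29, 28, 18, 23]. The pivot is placed at index 0. All elements to the left of the pivot are <= 3, and all elements to the right are > 3.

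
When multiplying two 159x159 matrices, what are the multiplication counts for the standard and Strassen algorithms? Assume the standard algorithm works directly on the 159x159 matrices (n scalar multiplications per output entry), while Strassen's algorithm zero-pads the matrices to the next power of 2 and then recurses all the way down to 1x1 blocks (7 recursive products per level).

Matrix multiplication for 159x159 matrices:

Strassen's algorithm requires power-of-2 dimensions. Pad 159x159 to 256x256 (next power of 2).

Standard algorithm: 159^3 = 4019679 multiplications
Strassen's algorithm: 7^(log2(256)) = 7^8 = 5764801 multiplications
Difference: 4019679 - 5764801 = -1745122 (Strassen uses MORE here due to padding overhead — for small or just-over-power-of-2 n, padding can outweigh the per-level savings)

Standard: 4019679 multiplications (159^3). Strassen: 5764801 multiplications (7^8, after padding to 256x256). Strassen reduces 8 recursive multiplications to 7 at each level.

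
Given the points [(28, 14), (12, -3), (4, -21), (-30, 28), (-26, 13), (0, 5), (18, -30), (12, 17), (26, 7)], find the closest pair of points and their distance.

Computing all pairwise distances among 9 points:

d((28, 14), (12, -3)) = 23.3452
d((28, 14), (4, -21)) = 42.4382
d((28, 14), (-30, 28)) = 59.6657
d((28, 14), (-26, 13)) = 54.0093
d((28, 14), (0, 5)) = 29.4109
d((28, 14), (18, -30)) = 45.1221
d((28, 14), (12, 17)) = 16.2788
d((28, 14), (26, 7)) = 7.2801 <-- minimum
d((12, -3), (4, -21)) = 19.6977
d((12, -3), (-30, 28)) = 52.2015
d((12, -3), (-26, 13)) = 41.2311
d((12, -3), (0, 5)) = 14.4222
d((12, -3), (18, -30)) = 27.6586
d((12, -3), (12, 17)) = 20.0
d((12, -3), (26, 7)) = 17.2047
d((4, -21), (-30, 28)) = 59.6406
d((4, -21), (-26, 13)) = 45.3431
d((4, -21), (0, 5)) = 26.3059
d((4, -21), (18, -30)) = 16.6433
d((4, -21), (12, 17)) = 38.833
d((4, -21), (26, 7)) = 35.609
d((-30, 28), (-26, 13)) = 15.5242
d((-30, 28), (0, 5)) = 37.8021
d((-30, 28), (18, -30)) = 75.2861
d((-30, 28), (12, 17)) = 43.4166
d((-30, 28), (26, 7)) = 59.808
d((-26, 13), (0, 5)) = 27.2029
d((-26, 13), (18, -30)) = 61.5224
d((-26, 13), (12, 17)) = 38.2099
d((-26, 13), (26, 7)) = 52.345
d((0, 5), (18, -30)) = 39.3573
d((0, 5), (12, 17)) = 16.9706
d((0, 5), (26, 7)) = 26.0768
d((18, -30), (12, 17)) = 47.3814
d((18, -30), (26, 7)) = 37.855
d((12, 17), (26, 7)) = 17.2047

Closest pair: (28, 14) and (26, 7) with distance 7.2801

The closest pair is (28, 14) and (26, 7) with Euclidean distance 7.2801. For 9 points, brute-force pairwise comparison is shown above. For large n, the divide-and-conquer algorithm (sort by x, recurse on halves, check the dividing strip) achieves O(n log n).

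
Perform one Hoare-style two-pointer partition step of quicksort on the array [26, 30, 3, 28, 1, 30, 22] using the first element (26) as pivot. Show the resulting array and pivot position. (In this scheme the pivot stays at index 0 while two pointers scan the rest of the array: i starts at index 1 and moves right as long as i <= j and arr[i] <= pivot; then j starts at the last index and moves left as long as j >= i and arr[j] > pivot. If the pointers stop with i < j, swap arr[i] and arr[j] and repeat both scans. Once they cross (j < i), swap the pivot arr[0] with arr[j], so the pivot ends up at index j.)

Hoare-style two-pointer partition with pivot = 26:

Initial array: [26, 30, 3, 28, 1, 30, 22]

Pointers start at i = 1, j = 6.
i stops at index 1 (arr[1]=30 > 26), j stops at index 6 (arr[6]=22 <= 26): swap arr[1] and arr[6], array becomes [26, 22, 3, 28, 1, 30, 30]
i stops at index 3 (arr[3]=28 > 26), j stops at index 4 (arr[4]=1 <= 26): swap arr[3] and arr[4], array becomes [26, 22, 3, 1, 28, 30, 30]
i ends at 4, j ends at 3: the pointers have crossed (j < i), so scanning stops.

Swap pivot arr[0] with arr[3] to place pivot at position 3: [1, 22, 3, 26, 28, 30, 30]
Pivot position: 3

After partitioning with pivot 26, the array becomes [1, 22, 3, 26, 28, 30, 30]. The pivot is placed at index 3. All elements to the left of the pivot are <= 26, and all elements to the right are > 26.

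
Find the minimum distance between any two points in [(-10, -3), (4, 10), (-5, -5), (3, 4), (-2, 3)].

Computing all pairwise distances among 5 points:

d((-10, -3), (4, 10)) = 19.105
d((-10, -3), (-5, -5)) = 5.3852
d((-10, -3), (3, 4)) = 14.7648
d((-10, -3), (-2, 3)) = 10.0
d((4, 10), (-5, -5)) = 17.4929
d((4, 10), (3, 4)) = 6.0828
d((4, 10), (-2, 3)) = 9.2195
d((-5, -5), (3, 4)) = 12.0416
d((-5, -5), (-2, 3)) = 8.544
d((3, 4), (-2, 3)) = 5.099 <-- minimum

Closest pair: (3, 4) and (-2, 3) with distance 5.099

The closest pair is (3, 4) and (-2, 3) with Euclidean distance 5.099. For 5 points, brute-force pairwise comparison is shown above. For large n, the divide-and-conquer algorithm (sort by x, recurse on halves, check the dividing strip) achieves O(n log n).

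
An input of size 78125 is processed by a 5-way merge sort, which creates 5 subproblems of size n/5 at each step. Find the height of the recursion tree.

For divide and conquer with division factor 5:

Problem sizes at each level:
Level 0: 78125
Level 1: 15625
Level 2: 3125
Level 3: 625
Level 4: 125
Level 5: 25
Level 6: 5
Level 7: 1

The root is level 0 and the size-1 base case is level 7 (the tree spans levels 0 through 7, i.e. 8 levels counting the root), so the depth is the number of divisions: log_5(78125) = 7

The recursion tree depth is log_5(78125) = 7. At each level, the problem size is divided by 5, so it takes 7 divisions to reduce to a base case of size 1. The algorithm makes 5 recursive calls at each level.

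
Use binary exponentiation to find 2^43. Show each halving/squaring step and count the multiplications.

Computing 2^43 by squaring (build up from 2^1; each line after the first costs one multiplication):

2^1 = 2
2^2 = (2^1)^2 = 2^2 = 4
2^4 = (2^2)^2 = 4^2 = 16
2^5 = 2 * 2^4 = 2 * 16 = 32
2^10 = (2^5)^2 = 32^2 = 1024
2^20 = (2^10)^2 = 1024^2 = 1048576
2^21 = 2 * 2^20 = 2 * 1048576 = 2097152
2^42 = (2^21)^2 = 2097152^2 = 4398046511104
2^43 = 2 * 2^42 = 2 * 4398046511104 = 8796093022208

Result: 8796093022208
Multiplications needed: 8 (8 lines after 2^1)

2^43 = 8796093022208. Using exponentiation by squaring, this requires 8 multiplications. The key idea: if the exponent is even, square the half-power; if odd, multiply by the base once.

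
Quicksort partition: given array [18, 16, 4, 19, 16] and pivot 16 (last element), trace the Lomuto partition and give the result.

Lomuto partition with pivot = 16:

Initial array: [18, 16, 4, 19, 16]

arr[0]=18 > 16: no swap
arr[1]=16 <= 16: swap with position 0, array becomes [16, 18, 4, 19, 16]
arr[2]=4 <= 16: swap with position 1, array becomes [16, 4, 18, 19, 16]
arr[3]=19 > 16: no swap

Place pivot at position 2: [16, 4, 16, 19, 18]
Pivot position: 2

After partitioning with pivot 16, the array becomes [16, 4, 16, 19, 18]. The pivot is placed at index 2. All elements to the left of the pivot are <= 16, and all elements to the right are > 16.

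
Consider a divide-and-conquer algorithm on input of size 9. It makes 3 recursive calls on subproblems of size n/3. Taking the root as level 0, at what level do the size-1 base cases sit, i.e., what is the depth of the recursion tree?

For divide and conquer with division factor 3:

Problem sizes at each level:
Level 0: 9
Level 1: 3
Level 2: 1

The root is level 0 and the size-1 base case is level 2 (the tree spans levels 0 through 2, i.e. 3 levels counting the root), so the depth is the number of divisions: log_3(9) = 2

The recursion tree depth is log_3(9) = 2. At each level, the problem size is divided by 3, so it takes 2 divisions to reduce to a base case of size 1. The algorithm makes 3 recursive calls at each level.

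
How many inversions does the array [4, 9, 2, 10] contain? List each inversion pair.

Finding inversions in [4, 9, 2, 10]:

(0, 2): arr[0]=4 > arr[2]=2
(1, 2): arr[1]=9 > arr[2]=2

Total inversions: 2

The array has 2 inversion(s): (0,2), (1,2). Each pair (i,j) satisfies i < j and arr[i] > arr[j].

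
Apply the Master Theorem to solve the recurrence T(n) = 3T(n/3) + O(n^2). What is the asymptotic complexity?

Master Theorem for T(n) = 3T(n/3) + O(n^2):

a = 3, b = 3, c = 2
log_b(a) = log_3(3) = 1.0000

Case 3: c = 2 > log_3(3) = 1.0000
T(n) = O(n^2) = O(n^2)

For T(n) = 3T(n/3) + O(n^2): log_3(3) = 1.0000. This is Case 3 of the Master Theorem (c > log_b(a), work dominated by root), giving O(n^2).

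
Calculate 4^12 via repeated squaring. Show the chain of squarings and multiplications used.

Computing 4^12 by squaring (build up from 4^1; each line after the first costs one multiplication):

4^1 = 4
4^2 = (4^1)^2 = 4^2 = 16
4^3 = 4 * 4^2 = 4 * 16 = 64
4^6 = (4^3)^2 = 64^2 = 4096
4^12 = (4^6)^2 = 4096^2 = 16777216

Result: 16777216
Multiplications needed: 4 (4 lines after 4^1)

4^12 = 16777216. Using exponentiation by squaring, this requires 4 multiplications. The key idea: if the exponent is even, square the half-power; if odd, multiply by the base once.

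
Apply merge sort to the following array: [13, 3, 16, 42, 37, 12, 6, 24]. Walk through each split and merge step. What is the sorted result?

Merge sort trace:

Split: [13, 3, 16, 42, 37, 12, 6, 24] -> [13, 3, 16, 42] and [37, 12, 6, 24]
  Split: [13, 3, 16, 42] -> [13, 3] and [16, 42]
    Split: [13, 3] -> [13] and [3]
    Merge: [13] + [3] -> [3, 13]
    Split: [16, 42] -> [16] and [42]
    Merge: [16] + [42] -> [16, 42]
  Merge: [3, 13] + [16, 42] -> [3, 13, 16, 42]
  Split: [37, 12, 6, 24] -> [37, 12] and [6, 24]
    Split: [37, 12] -> [37] and [12]
    Merge: [37] + [12] -> [12, 37]
    Split: [6, 24] -> [6] and [24]
    Merge: [6] + [24] -> [6, 24]
  Merge: [12, 37] + [6, 24] -> [6, 12, 24, 37]
Merge: [3, 13, 16, 42] + [6, 12, 24, 37] -> [3, 6, 12, 13, 16, 24, 37, 42]

Final sorted array: [3, 6, 12, 13, 16, 24, 37, 42]

The merge sort proceeds by recursively splitting the array and merging sorted halves.
After all merges, the sorted array is [3, 6, 12, 13, 16, 24, 37, 42].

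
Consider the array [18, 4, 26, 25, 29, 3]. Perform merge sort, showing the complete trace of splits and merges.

Merge sort trace:

Split: [18, 4, 26, 25, 29, 3] -> [18, 4, 26] and [25, 29, 3]
  Split: [18, 4, 26] -> [18] and [4, 26]
    Split: [4, 26] -> [4] and [26]
    Merge: [4] + [26] -> [4, 26]
  Merge: [18] + [4, 26] -> [4, 18, 26]
  Split: [25, 29, 3] -> [25] and [29, 3]
    Split: [29, 3] -> [29] and [3]
    Merge: [29] + [3] -> [3, 29]
  Merge: [25] + [3, 29] -> [3, 25, 29]
Merge: [4, 18, 26] + [3, 25, 29] -> [3, 4, 18, 25, 26, 29]

Final sorted array: [3, 4, 18, 25, 26, 29]

The merge sort proceeds by recursively splitting the array and merging sorted halves.
After all merges, the sorted array is [3, 4, 18, 25, 26, 29].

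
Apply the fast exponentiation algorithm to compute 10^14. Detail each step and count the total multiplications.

Computing 10^14 by squaring (build up from 10^1; each line after the first costs one multiplication):

10^1 = 10
10^2 = (10^1)^2 = 10^2 = 100
10^3 = 10 * 10^2 = 10 * 100 = 1000
10^6 = (10^3)^2 = 1000^2 = 1000000
10^7 = 10 * 10^6 = 10 * 1000000 = 10000000
10^14 = (10^7)^2 = 10000000^2 = 100000000000000

Result: 100000000000000
Multiplications needed: 5 (5 lines after 10^1)

10^14 = 100000000000000. Using exponentiation by squaring, this requires 5 multiplications. The key idea: if the exponent is even, square the half-power; if odd, multiply by the base once.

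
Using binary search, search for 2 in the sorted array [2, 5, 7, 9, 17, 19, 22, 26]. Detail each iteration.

Binary search for 2 in [2, 5, 7, 9, 17, 19, 22, 26]:

lo=0, hi=7, mid=3, arr[mid]=9 -> 9 > 2, search left half
lo=0, hi=2, mid=1, arr[mid]=5 -> 5 > 2, search left half
lo=0, hi=0, mid=0, arr[mid]=2 -> Found target at index 0!

Binary search finds 2 at index 0 after 3 comparisons. The search repeatedly halves the search space by comparing with the middle element.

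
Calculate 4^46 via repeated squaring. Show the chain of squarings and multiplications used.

Computing 4^46 by squaring (build up from 4^1; each line after the first costs one multiplication):

4^1 = 4
4^2 = (4^1)^2 = 4^2 = 16
4^4 = (4^2)^2 = 16^2 = 256
4^5 = 4 * 4^4 = 4 * 256 = 1024
4^10 = (4^5)^2 = 1024^2 = 1048576
4^11 = 4 * 4^10 = 4 * 1048576 = 4194304
4^22 = (4^11)^2 = 4194304^2 = 17592186044416
4^23 = 4 * 4^22 = 4 * 17592186044416 = 70368744177664
4^46 = (4^23)^2 = 70368744177664^2 = 4951760157141521099596496896

Result: 4951760157141521099596496896
Multiplications needed: 8 (8 lines after 4^1)

4^46 = 4951760157141521099596496896. Using exponentiation by squaring, this requires 8 multiplications. The key idea: if the exponent is even, square the half-power; if odd, multiply by the base once.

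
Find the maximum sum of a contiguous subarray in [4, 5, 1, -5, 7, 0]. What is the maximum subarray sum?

Using Kadane's algorithm on [4, 5, 1, -5, 7, 0]:

Scanning through the array:
Position 1 (value 5): max_ending_here = 9, max_so_far = 9
Position 2 (value 1): max_ending_here = 10, max_so_far = 10
Position 3 (value -5): max_ending_here = 5, max_so_far = 10
Position 4 (value 7): max_ending_here = 12, max_so_far = 12
Position 5 (value 0): max_ending_here = 12, max_so_far = 12

Maximum subarray: [4, 5, 1, -5, 7]
Maximum sum: 12

The maximum subarray is [4, 5, 1, -5, 7] with sum 12. This subarray runs from index 0 to index 4.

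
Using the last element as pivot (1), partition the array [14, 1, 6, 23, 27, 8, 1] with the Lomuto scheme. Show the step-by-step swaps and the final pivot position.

Lomuto partition with pivot = 1:

Initial array: [14, 1, 6, 23, 27, 8, 1]

arr[0]=14 > 1: no swap
arr[1]=1 <= 1: swap with position 0, array becomes [1, 14, 6, 23, 27, 8, 1]
arr[2]=6 > 1: no swap
arr[3]=23 > 1: no swap
arr[4]=27 > 1: no swap
arr[5]=8 > 1: no swap

Place pivot at position 1: [1, 1, 6, 23, 27, 8, 14]
Pivot position: 1

After partitioning with pivot 1, the array becomes [1, 1, 6, 23, 27, 8, 14]. The pivot is placed at index 1. All elements to the left of the pivot are <= 1, and all elements to the right are > 1.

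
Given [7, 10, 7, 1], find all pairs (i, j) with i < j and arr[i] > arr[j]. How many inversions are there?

Finding inversions in [7, 10, 7, 1]:

(0, 3): arr[0]=7 > arr[3]=1
(1, 2): arr[1]=10 > arr[2]=7
(1, 3): arr[1]=10 > arr[3]=1
(2, 3): arr[2]=7 > arr[3]=1

Total inversions: 4

The array has 4 inversion(s): (0,3), (1,2), (1,3), (2,3). Each pair (i,j) satisfies i < j and arr[i] > arr[j].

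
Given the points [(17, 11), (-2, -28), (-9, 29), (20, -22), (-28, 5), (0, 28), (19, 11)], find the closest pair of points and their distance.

Computing all pairwise distances among 7 points:

d((17, 11), (-2, -28)) = 43.382
d((17, 11), (-9, 29)) = 31.6228
d((17, 11), (20, -22)) = 33.1361
d((17, 11), (-28, 5)) = 45.3982
d((17, 11), (0, 28)) = 24.0416
d((17, 11), (19, 11)) = 2.0 <-- minimum
d((-2, -28), (-9, 29)) = 57.4282
d((-2, -28), (20, -22)) = 22.8035
d((-2, -28), (-28, 5)) = 42.0119
d((-2, -28), (0, 28)) = 56.0357
d((-2, -28), (19, 11)) = 44.2945
d((-9, 29), (20, -22)) = 58.6686
d((-9, 29), (-28, 5)) = 30.6105
d((-9, 29), (0, 28)) = 9.0554
d((-9, 29), (19, 11)) = 33.2866
d((20, -22), (-28, 5)) = 55.0727
d((20, -22), (0, 28)) = 53.8516
d((20, -22), (19, 11)) = 33.0151
d((-28, 5), (0, 28)) = 36.2353
d((-28, 5), (19, 11)) = 47.3814
d((0, 28), (19, 11)) = 25.4951

Closest pair: (17, 11) and (19, 11) with distance 2.0

The closest pair is (17, 11) and (19, 11) with Euclidean distance 2.0. For 7 points, brute-force pairwise comparison is shown above. For large n, the divide-and-conquer algorithm (sort by x, recurse on halves, check the dividing strip) achieves O(n log n).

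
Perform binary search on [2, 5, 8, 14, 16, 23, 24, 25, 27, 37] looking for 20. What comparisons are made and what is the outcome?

Binary search for 20 in [2, 5, 8, 14, 16, 23, 24, 25, 27, 37]:

lo=0, hi=9, mid=4, arr[mid]=16 -> 16 < 20, search right half
lo=5, hi=9, mid=7, arr[mid]=25 -> 25 > 20, search left half
lo=5, hi=6, mid=5, arr[mid]=23 -> 23 > 20, search left half
lo=5 > hi=4, target 20 not found

Binary search determines that 20 is not in the array after 3 comparisons. The search space was exhausted without finding the target.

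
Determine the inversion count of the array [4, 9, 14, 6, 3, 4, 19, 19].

Finding inversions in [4, 9, 14, 6, 3, 4, 19, 19]:

(0, 4): arr[0]=4 > arr[4]=3
(1, 3): arr[1]=9 > arr[3]=6
(1, 4): arr[1]=9 > arr[4]=3
(1, 5): arr[1]=9 > arr[5]=4
(2, 3): arr[2]=14 > arr[3]=6
(2, 4): arr[2]=14 > arr[4]=3
(2, 5): arr[2]=14 > arr[5]=4
(3, 4): arr[3]=6 > arr[4]=3
(3, 5): arr[3]=6 > arr[5]=4

Total inversions: 9

The array has 9 inversion(s): (0,4), (1,3), (1,4), (1,5), (2,3), (2,4), (2,5), (3,4), (3,5). Each pair (i,j) satisfies i < j and arr[i] > arr[j].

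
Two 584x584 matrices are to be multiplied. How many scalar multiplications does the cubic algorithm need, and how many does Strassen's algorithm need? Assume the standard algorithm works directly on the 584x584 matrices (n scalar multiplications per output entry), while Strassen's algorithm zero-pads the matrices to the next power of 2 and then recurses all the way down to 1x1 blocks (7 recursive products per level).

Matrix multiplication for 584x584 matrices:

Strassen's algorithm requires power-of-2 dimensions. Pad 584x584 to 1024x1024 (next power of 2).

Standard algorithm: 584^3 = 199176704 multiplications
Strassen's algorithm: 7^(log2(1024)) = 7^10 = 282475249 multiplications
Difference: 199176704 - 282475249 = -83298545 (Strassen uses MORE here due to padding overhead — for small or just-over-power-of-2 n, padding can outweigh the per-level savings)

Standard: 199176704 multiplications (584^3). Strassen: 282475249 multiplications (7^10, after padding to 1024x1024). Strassen reduces 8 recursive multiplications to 7 at each level.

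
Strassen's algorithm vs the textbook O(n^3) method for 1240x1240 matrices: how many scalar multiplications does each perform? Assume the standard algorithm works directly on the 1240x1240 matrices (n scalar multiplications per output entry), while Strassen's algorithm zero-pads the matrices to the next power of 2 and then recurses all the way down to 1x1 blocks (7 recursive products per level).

Matrix multiplication for 1240x1240 matrices:

Strassen's algorithm requires power-of-2 dimensions. Pad 1240x1240 to 2048x2048 (next power of 2).

Standard algorithm: 1240^3 = 1906624000 multiplications
Strassen's algorithm: 7^(log2(2048)) = 7^11 = 1977326743 multiplications
Difference: 1906624000 - 1977326743 = -70702743 (Strassen uses MORE here due to padding overhead — for small or just-over-power-of-2 n, padding can outweigh the per-level savings)

Standard: 1906624000 multiplications (1240^3). Strassen: 1977326743 multiplications (7^11, after padding to 2048x2048). Strassen reduces 8 recursive multiplications to 7 at each level.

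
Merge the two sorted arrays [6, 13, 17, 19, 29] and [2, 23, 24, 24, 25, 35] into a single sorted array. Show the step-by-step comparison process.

Merging process:

Compare 6 vs 2: take 2 from right. Merged: [2]
Compare 6 vs 23: take 6 from left. Merged: [2, 6]
Compare 13 vs 23: take 13 from left. Merged: [2, 6, 13]
Compare 17 vs 23: take 17 from left. Merged: [2, 6, 13, 17]
Compare 19 vs 23: take 19 from left. Merged: [2, 6, 13, 17, 19]
Compare 29 vs 23: take 23 from right. Merged: [2, 6, 13, 17, 19, 23]
Compare 29 vs 24: take 24 from right. Merged: [2, 6, 13, 17, 19, 23, 24]
Compare 29 vs 24: take 24 from right. Merged: [2, 6, 13, 17, 19, 23, 24, 24]
Compare 29 vs 25: take 25 from right. Merged: [2, 6, 13, 17, 19, 23, 24, 24, 25]
Compare 29 vs 35: take 29 from left. Merged: [2, 6, 13, 17, 19, 23, 24, 24, 25, 29]
Append remaining from right: [35]. Merged: [2, 6, 13, 17, 19, 23, 24, 24, 25, 29, 35]

Final merged array: [2, 6, 13, 17, 19, 23, 24, 24, 25, 29, 35]
Total comparisons: 10

The merged array is [2, 6, 13, 17, 19, 23, 24, 24, 25, 29, 35], requiring 10 comparisons. The merge step runs in O(n) time where n is the total number of elements.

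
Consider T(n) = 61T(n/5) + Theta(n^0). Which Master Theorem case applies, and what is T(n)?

Master Theorem for T(n) = 61T(n/5) + O(n^0):

a = 61, b = 5, c = 0
log_b(a) = log_5(61) = 2.5542

Case 1: c = 0 < log_5(61) = 2.5542
T(n) = O(n^(log_5 61))

For T(n) = 61T(n/5) + O(n^0): log_5(61) = 2.5542. This is Case 1 of the Master Theorem (c < log_b(a), work dominated by leaves), giving O(n^(log_5 61)).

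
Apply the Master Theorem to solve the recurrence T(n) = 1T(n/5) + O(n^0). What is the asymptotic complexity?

Master Theorem for T(n) = 1T(n/5) + O(n^0):

a = 1, b = 5, c = 0
log_b(a) = log_5(1) = 0.0000

Case 2: c = 0 = log_5(1) = 0.0000
T(n) = O(n^0 log n) = O(log n)

For T(n) = 1T(n/5) + O(n^0): log_5(1) = 0.0000. This is Case 2 of the Master Theorem (c = log_b(a), equal work at all levels), giving O(log n).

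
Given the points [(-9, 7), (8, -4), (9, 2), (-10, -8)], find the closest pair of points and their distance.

Computing all pairwise distances among 4 points:

d((-9, 7), (8, -4)) = 20.2485
d((-9, 7), (9, 2)) = 18.6815
d((-9, 7), (-10, -8)) = 15.0333
d((8, -4), (9, 2)) = 6.0828 <-- minimum
d((8, -4), (-10, -8)) = 18.4391
d((9, 2), (-10, -8)) = 21.4709

Closest pair: (8, -4) and (9, 2) with distance 6.0828

The closest pair is (8, -4) and (9, 2) with Euclidean distance 6.0828. For 4 points, brute-force pairwise comparison is shown above. For large n, the divide-and-conquer algorithm (sort by x, recurse on halves, check the dividing strip) achieves O(n log n).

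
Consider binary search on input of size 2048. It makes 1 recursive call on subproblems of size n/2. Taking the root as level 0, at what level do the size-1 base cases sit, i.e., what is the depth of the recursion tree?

For divide and conquer with division factor 2:

Problem sizes at each level:
Level 0: 2048
Level 1: 1024
Level 2: 512
Level 3: 256
Level 4: 128
Level 5: 64
Level 6: 32
Level 7: 16
Level 8: 8
Level 9: 4
Level 10: 2
Level 11: 1

The root is level 0 and the size-1 base case is level 11 (the tree spans levels 0 through 11, i.e. 12 levels counting the root), so the depth is the number of divisions: log_2(2048) = 11

The recursion tree depth is log_2(2048) = 11. At each level, the problem size is divided by 2, so it takes 11 divisions to reduce to a base case of size 1. The algorithm makes 1 recursive call at each level.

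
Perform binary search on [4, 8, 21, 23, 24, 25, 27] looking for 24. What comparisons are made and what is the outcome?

Binary search for 24 in [4, 8, 21, 23, 24, 25, 27]:

lo=0, hi=6, mid=3, arr[mid]=23 -> 23 < 24, search right half
lo=4, hi=6, mid=5, arr[mid]=25 -> 25 > 24, search left half
lo=4, hi=4, mid=4, arr[mid]=24 -> Found target at index 4!

Binary search finds 24 at index 4 after 3 comparisons. The search repeatedly halves the search space by comparing with the middle element.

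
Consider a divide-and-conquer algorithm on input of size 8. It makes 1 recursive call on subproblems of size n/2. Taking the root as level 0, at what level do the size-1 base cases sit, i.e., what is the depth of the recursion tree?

For divide and conquer with division factor 2:

Problem sizes at each level:
Level 0: 8
Level 1: 4
Level 2: 2
Level 3: 1

The root is level 0 and the size-1 base case is level 3 (the tree spans levels 0 through 3, i.e. 4 levels counting the root), so the depth is the number of divisions: log_2(8) = 3

The recursion tree depth is log_2(8) = 3. At each level, the problem size is divided by 2, so it takes 3 divisions to reduce to a base case of size 1. The algorithm makes 1 recursive call at each level.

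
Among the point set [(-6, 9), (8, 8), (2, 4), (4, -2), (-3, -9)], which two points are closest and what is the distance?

Computing all pairwise distances among 5 points:

d((-6, 9), (8, 8)) = 14.0357
d((-6, 9), (2, 4)) = 9.434
d((-6, 9), (4, -2)) = 14.8661
d((-6, 9), (-3, -9)) = 18.2483
d((8, 8), (2, 4)) = 7.2111
d((8, 8), (4, -2)) = 10.7703
d((8, 8), (-3, -9)) = 20.2485
d((2, 4), (4, -2)) = 6.3246 <-- minimum
d((2, 4), (-3, -9)) = 13.9284
d((4, -2), (-3, -9)) = 9.8995

Closest pair: (2, 4) and (4, -2) with distance 6.3246

The closest pair is (2, 4) and (4, -2) with Euclidean distance 6.3246. For 5 points, brute-force pairwise comparison is shown above. For large n, the divide-and-conquer algorithm (sort by x, recurse on halves, check the dividing strip) achieves O(n log n).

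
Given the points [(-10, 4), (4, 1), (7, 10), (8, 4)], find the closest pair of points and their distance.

Computing all pairwise distances among 4 points:

d((-10, 4), (4, 1)) = 14.3178
d((-10, 4), (7, 10)) = 18.0278
d((-10, 4), (8, 4)) = 18.0
d((4, 1), (7, 10)) = 9.4868
d((4, 1), (8, 4)) = 5.0 <-- minimum
d((7, 10), (8, 4)) = 6.0828

Closest pair: (4, 1) and (8, 4) with distance 5.0

The closest pair is (4, 1) and (8, 4) with Euclidean distance 5.0. For 4 points, brute-force pairwise comparison is shown above. For large n, the divide-and-conquer algorithm (sort by x, recurse on halves, check the dividing strip) achieves O(n log n).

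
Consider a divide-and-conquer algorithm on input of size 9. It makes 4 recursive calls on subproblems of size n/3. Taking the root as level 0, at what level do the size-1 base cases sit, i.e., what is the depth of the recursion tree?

For divide and conquer with division factor 3:

Problem sizes at each level:
Level 0: 9
Level 1: 3
Level 2: 1

The root is level 0 and the size-1 base case is level 2 (the tree spans levels 0 through 2, i.e. 3 levels counting the root), so the depth is the number of divisions: log_3(9) = 2

The recursion tree depth is log_3(9) = 2. At each level, the problem size is divided by 3, so it takes 2 divisions to reduce to a base case of size 1. The algorithm makes 4 recursive calls at each level.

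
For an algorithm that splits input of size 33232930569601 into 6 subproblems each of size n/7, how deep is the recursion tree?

For divide and conquer with division factor 7:

Problem sizes at each level:
Level 0: 33232930569601
Level 1: 4747561509943
Level 2: 678223072849
Level 3: 96889010407
Level 4: 13841287201
Level 5: 1977326743
Level 6: 282475249
Level 7: 40353607
Level 8: 5764801
Level 9: 823543
Level 10: 117649
Level 11: 16807
Level 12: 2401
Level 13: 343
Level 14: 49
Level 15: 7
Level 16: 1

The root is level 0 and the size-1 base case is level 16 (the tree spans levels 0 through 16, i.e. 17 levels counting the root), so the depth is the number of divisions: log_7(33232930569601) = 16

The recursion tree depth is log_7(33232930569601) = 16. At each level, the problem size is divided by 7, so it takes 16 divisions to reduce to a base case of size 1. The algorithm makes 6 recursive calls at each level.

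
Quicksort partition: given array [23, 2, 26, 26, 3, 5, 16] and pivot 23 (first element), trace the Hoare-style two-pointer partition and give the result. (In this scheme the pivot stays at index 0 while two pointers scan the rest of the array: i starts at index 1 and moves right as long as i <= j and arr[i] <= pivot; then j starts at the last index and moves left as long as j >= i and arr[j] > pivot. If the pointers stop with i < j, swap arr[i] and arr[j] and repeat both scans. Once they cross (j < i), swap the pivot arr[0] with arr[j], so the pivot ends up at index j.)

Hoare-style two-pointer partition with pivot = 23:

Initial array: [23, 2, 26, 26, 3, 5, 16]

Pointers start at i = 1, j = 6.
i stops at index 2 (arr[2]=26 > 23), j stops at index 6 (arr[6]=16 <= 23): swap arr[2] and arr[6], array becomes [23, 2, 16, 26, 3, 5, 26]
i stops at index 3 (arr[3]=26 > 23), j stops at index 5 (arr[5]=5 <= 23): swap arr[3] and arr[5], array becomes [23, 2, 16, 5, 3, 26, 26]
i ends at 5, j ends at 4: the pointers have crossed (j < i), so scanning stops.

Swap pivot arr[0] with arr[4] to place pivot at position 4: [3, 2, 16, 5, 23, 26, 26]
Pivot position: 4

After partitioning with pivot 23, the array becomes [3, 2, 16, 5, 23, 26, 26]. The pivot is placed at index 4. All elements to the left of the pivot are <= 23, and all elements to the right are > 23.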